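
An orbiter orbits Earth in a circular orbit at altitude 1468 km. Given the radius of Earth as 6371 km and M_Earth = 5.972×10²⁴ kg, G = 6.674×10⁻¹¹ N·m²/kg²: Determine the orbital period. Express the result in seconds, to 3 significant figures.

μ = GM = 6.674×10⁻¹¹ × 5.972×10²⁴ = 3.986×10¹⁴ m³/s².
r = 6371 + 1468 = 7839.0 km = 7.8390×10⁶ m.
Kepler's third law: T = 2π√(r³/μ) = 2π√((7.839×10⁶)³ / 3.986×10¹⁴).
r³/μ = 1.209×10⁶ s², so T = 2π × 1.099×10³ = 6.907×10³ s.

T ≈ 6910 seconds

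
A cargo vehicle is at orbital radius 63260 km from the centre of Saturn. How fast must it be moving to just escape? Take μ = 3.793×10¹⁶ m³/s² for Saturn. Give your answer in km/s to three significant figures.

r = 63260 km = 6.326×10⁷ m.
Escape speed v_esc = √(2μ/r) = √(2 × 3.793×10¹⁶ / 6.326×10⁷) = √(1.199×10⁹) = 34630 m/s.
= 34.63 km/s.

v_esc ≈ 34.6 km/s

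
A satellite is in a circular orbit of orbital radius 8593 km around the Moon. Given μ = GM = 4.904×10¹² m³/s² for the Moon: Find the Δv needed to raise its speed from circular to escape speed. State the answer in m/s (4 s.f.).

r = 8593 km = 8.593×10⁶ m.
Circular speed v_c = √(μ/r) = 755.4 m/s.
Escape speed v_esc = √(2μ/r) = √2 × v_c = 1068 m/s.
Δv = v_esc − v_c = 312.9 m/s.

Δv ≈ 312.9 m/s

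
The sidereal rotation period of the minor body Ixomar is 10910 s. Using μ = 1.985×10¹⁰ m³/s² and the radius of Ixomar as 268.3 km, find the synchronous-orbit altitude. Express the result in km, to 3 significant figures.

A synchronous orbit has period T, so by Kepler's third law a = (μT²/4π²)^(1/3).
μT²/4π² = 1.985×10¹⁰ × (1.091×10⁴)² / 39.48 = 5.985×10¹⁶ m³.
a = 3.912×10⁵ m = 391.16 km.
Altitude h = a − R = 391.16 − 268.3 = 122.86 km.

h_sync ≈ 123 km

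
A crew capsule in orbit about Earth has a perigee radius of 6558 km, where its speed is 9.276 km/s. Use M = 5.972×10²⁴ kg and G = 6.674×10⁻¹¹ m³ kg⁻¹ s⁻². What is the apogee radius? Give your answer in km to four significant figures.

apogee radius ≈ 15890 km

μ = GM = 6.674×10⁻¹¹ × 5.972×10²⁴ = 3.986×10¹⁴ m³/s².
r_p = 6.558×10⁶ m.
Specific energy ε = v²/2 − μ/r = -1.775×10⁷ J/kg, so a = −μ/(2ε) = 1.122×10⁷ m.
The apsides satisfy r_p + r_a = 2a, so the apogee radius is 2a − r_p = 1.589×10⁷ m = 15891 km.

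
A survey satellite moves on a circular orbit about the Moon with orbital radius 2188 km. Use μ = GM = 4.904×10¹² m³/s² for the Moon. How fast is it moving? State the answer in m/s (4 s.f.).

v ≈ 1497 m/s

r = 2188 km = 2.188×10⁶ m.
For a circular orbit v = √(μ/r) = √(4.904×10¹² / 2.188×10⁶) = √(2.241×10⁶) = 1497 m/s.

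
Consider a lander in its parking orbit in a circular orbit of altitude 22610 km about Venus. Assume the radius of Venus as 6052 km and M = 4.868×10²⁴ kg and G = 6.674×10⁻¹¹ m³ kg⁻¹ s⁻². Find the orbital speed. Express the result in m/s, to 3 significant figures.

μ = GM = 6.674×10⁻¹¹ × 4.868×10²⁴ = 3.249×10¹⁴ m³/s².
r = 6052 + 22610 = 28662 km = 2.8662×10⁷ m.
For a circular orbit v = √(μ/r) = √(3.249×10¹⁴ / 2.866×10⁷) = √(1.134×10⁷) = 3367 m/s.

v ≈ 3370 m/s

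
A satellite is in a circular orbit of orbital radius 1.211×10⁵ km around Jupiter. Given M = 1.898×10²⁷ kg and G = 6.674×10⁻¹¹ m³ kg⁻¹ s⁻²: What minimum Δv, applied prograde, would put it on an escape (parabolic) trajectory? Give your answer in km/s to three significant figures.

μ = GM = 6.674×10⁻¹¹ × 1.898×10²⁷ = 1.267×10¹⁷ m³/s².
r = 1.211×10⁵ km = 1.211×10⁸ m.
Circular speed v_c = √(μ/r) = 32340 m/s.
Escape speed v_esc = √(2μ/r) = √2 × v_c = 45740 m/s.
Δv = v_esc − v_c = 13400 m/s = 13.40 km/s.

Δv ≈ 13.4 km/s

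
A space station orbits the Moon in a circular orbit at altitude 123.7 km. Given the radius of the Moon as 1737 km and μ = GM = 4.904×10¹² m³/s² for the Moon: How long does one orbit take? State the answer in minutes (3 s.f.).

r = 1737 + 123.7 = 1860.7 km = 1.8607×10⁶ m.
Kepler's third law: T = 2π√(r³/μ) = 2π√((1.861×10⁶)³ / 4.904×10¹²).
r³/μ = 1.314×10⁶ s², so T = 2π × 1.146×10³ = 7.201×10³ s.
Converting: 7.201×10³ s ÷ 60.00 = 120.0 minutes.

T ≈ 120 minutes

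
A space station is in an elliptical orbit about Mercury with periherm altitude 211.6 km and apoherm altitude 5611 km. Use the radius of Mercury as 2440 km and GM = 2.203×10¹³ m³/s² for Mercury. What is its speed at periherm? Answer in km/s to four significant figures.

r_p = 2440 + 211.6 = 2651.6 km = 2.6516×10⁶ m.
r_a = 2440 + 5611 = 8051.0 km = 8.0510×10⁶ m.
Semi-major axis a = (r_p + r_a)/2 = 5351.3 km = 5.351×10⁶ m.
Vis-viva: v² = μ(2/r − 1/a) = 2.203×10¹³ × (7.543×10⁻⁷ − 1.869×10⁻⁷) = 1.250×10⁷ m²/s².
v = 3535 m/s = 3.535 km/s.

v ≈ 3.535 km/s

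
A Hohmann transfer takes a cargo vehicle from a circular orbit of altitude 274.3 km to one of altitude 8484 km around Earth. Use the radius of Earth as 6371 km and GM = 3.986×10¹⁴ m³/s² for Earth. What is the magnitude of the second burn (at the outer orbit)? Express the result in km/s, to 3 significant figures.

r₁ = 6371 + 274.3 = 6645.3 km = 6.6453×10⁶ m.
r₂ = 6371 + 8484 = 14855 km = 1.4855×10⁷ m.
Transfer ellipse a_t = (r₁ + r₂)/2 = 1.075×10⁷ m.
At r₁: circular v_c1 = √(μ/r₁) = 7745 m/s; transfer-perigee v_p = √[μ(2/r₁ − 1/a_t)] = 9104 m/s.
At r₂: circular v_c2 = √(μ/r₂) = 5180 m/s; transfer-apogee v_a = √[μ(2/r₂ − 1/a_t)] = 4073 m/s.
Δv₂ = v_c2 − v_a = 1107 m/s.
= 1.107 km/s.

Δv ≈ 1.11 km/s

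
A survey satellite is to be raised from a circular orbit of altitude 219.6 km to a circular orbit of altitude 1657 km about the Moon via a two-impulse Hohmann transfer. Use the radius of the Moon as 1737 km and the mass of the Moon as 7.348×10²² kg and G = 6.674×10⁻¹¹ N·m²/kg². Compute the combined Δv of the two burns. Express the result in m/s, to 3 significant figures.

Δv_total ≈ 374 m/s

μ = GM = 6.674×10⁻¹¹ × 7.348×10²² = 4.904×10¹² m³/s².
r₁ = 1737 + 219.6 = 1956.6 km = 1.9566×10⁶ m.
r₂ = 1737 + 1657 = 3394.0 km = 3.3940×10⁶ m.
Transfer ellipse a_t = (r₁ + r₂)/2 = 2.675×10⁶ m.
At r₁: circular v_c1 = √(μ/r₁) = 1583 m/s; transfer-perilune v_p = √[μ(2/r₁ − 1/a_t)] = 1783 m/s.
Δv₁ = v_p − v_c1 = 200.0 m/s.
At r₂: circular v_c2 = √(μ/r₂) = 1202 m/s; transfer-apolune v_a = √[μ(2/r₂ − 1/a_t)] = 1028 m/s.
Δv₂ = v_c2 − v_a = 174.1 m/s.
Total Δv = Δv₁ + Δv₂ = 374.1 m/s.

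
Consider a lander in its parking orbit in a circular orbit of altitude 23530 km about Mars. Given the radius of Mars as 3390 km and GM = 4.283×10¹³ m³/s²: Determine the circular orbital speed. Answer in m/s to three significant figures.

v ≈ 1260 m/s

r = 3390 + 23530 = 26920 km = 2.6920×10⁷ m.
For a circular orbit v = √(μ/r) = √(4.283×10¹³ / 2.692×10⁷) = √(1.591×10⁶) = 1261 m/s.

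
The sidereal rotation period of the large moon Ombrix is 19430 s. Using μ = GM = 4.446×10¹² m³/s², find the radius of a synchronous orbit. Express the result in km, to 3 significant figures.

r_sync ≈ 3490 km

A synchronous orbit has period T, so by Kepler's third law a = (μT²/4π²)^(1/3).
μT²/4π² = 4.446×10¹² × (1.943×10⁴)² / 39.48 = 4.252×10¹⁹ m³.
a = 3.490×10⁶ m = 3490.2 km.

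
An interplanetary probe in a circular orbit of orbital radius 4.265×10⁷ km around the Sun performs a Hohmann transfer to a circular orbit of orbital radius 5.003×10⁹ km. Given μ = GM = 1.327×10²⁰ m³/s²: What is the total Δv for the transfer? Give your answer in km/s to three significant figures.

Δv_total ≈ 27.3 km/s

r₁ = 4.265×10⁷ km = 4.265×10¹⁰ m.
r₂ = 5.003×10⁹ km = 5.003×10¹² m.
Transfer ellipse a_t = (r₁ + r₂)/2 = 2.523×10¹² m.
At r₁: circular v_c1 = √(μ/r₁) = 55780 m/s; transfer-perihelion v_p = √[μ(2/r₁ − 1/a_t)] = 78550 m/s.
Δv₁ = v_p − v_c1 = 22770 m/s.
At r₂: circular v_c2 = √(μ/r₂) = 5150 m/s; transfer-aphelion v_a = √[μ(2/r₂ − 1/a_t)] = 669.6 m/s.
Δv₂ = v_c2 − v_a = 4481 m/s.
Total Δv = Δv₁ + Δv₂ = 27250 m/s = 27.25 km/s.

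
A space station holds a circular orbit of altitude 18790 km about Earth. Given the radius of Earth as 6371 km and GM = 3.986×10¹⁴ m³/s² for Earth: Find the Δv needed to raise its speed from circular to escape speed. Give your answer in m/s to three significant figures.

Δv ≈ 1650 m/s

r = 6371 + 18790 = 25161 km = 2.5161×10⁷ m.
Circular speed v_c = √(μ/r) = 3980 m/s.
Escape speed v_esc = √(2μ/r) = √2 × v_c = 5629 m/s.
Δv = v_esc − v_c = 1649 m/s.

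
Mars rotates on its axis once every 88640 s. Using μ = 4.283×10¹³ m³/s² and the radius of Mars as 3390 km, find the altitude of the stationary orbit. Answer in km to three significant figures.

A synchronous orbit has period T, so by Kepler's third law a = (μT²/4π²)^(1/3).
μT²/4π² = 4.283×10¹³ × (8.864×10⁴)² / 39.48 = 8.524×10²¹ m³.
a = 2.043×10⁷ m = 20428 km.
Altitude h = a − R = 20428 − 3390 = 17038 km.

h_sync ≈ 17000 km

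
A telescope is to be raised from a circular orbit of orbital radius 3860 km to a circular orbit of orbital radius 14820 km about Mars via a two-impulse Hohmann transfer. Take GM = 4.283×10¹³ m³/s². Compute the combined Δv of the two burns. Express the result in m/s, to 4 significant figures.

Δv_total ≈ 1472 m/s

r₁ = 3860 km = 3.860×10⁶ m.
r₂ = 14820 km = 1.482×10⁷ m.
Transfer ellipse a_t = (r₁ + r₂)/2 = 9.340×10⁶ m.
At r₁: circular v_c1 = √(μ/r₁) = 3331 m/s; transfer-periapsis v_p = √[μ(2/r₁ − 1/a_t)] = 4196 m/s.
Δv₁ = v_p − v_c1 = 864.9 m/s.
At r₂: circular v_c2 = √(μ/r₂) = 1700 m/s; transfer-apoapsis v_a = √[μ(2/r₂ − 1/a_t)] = 1093 m/s.
Δv₂ = v_c2 − v_a = 607.1 m/s.
Total Δv = Δv₁ + Δv₂ = 1472 m/s.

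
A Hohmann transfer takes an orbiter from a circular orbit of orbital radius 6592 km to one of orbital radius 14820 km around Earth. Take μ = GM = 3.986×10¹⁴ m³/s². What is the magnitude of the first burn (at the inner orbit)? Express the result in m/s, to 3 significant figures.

r₁ = 6592 km = 6.592×10⁶ m.
r₂ = 14820 km = 1.482×10⁷ m.
Transfer ellipse a_t = (r₁ + r₂)/2 = 1.071×10⁷ m.
At r₁: circular v_c1 = √(μ/r₁) = 7776 m/s; transfer-perigee v_p = √[μ(2/r₁ − 1/a_t)] = 9149 m/s.
Δv₁ = v_p − v_c1 = 1373 m/s.

Δv ≈ 1370 m/s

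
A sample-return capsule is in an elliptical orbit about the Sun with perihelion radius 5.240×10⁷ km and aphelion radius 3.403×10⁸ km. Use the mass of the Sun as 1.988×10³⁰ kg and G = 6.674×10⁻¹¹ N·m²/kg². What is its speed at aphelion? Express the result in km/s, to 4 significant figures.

v ≈ 10.20 km/s

μ = GM = 6.674×10⁻¹¹ × 1.988×10³⁰ = 1.327×10²⁰ m³/s².
Semi-major axis a = (r_p + r_a)/2 = 1.9635×10⁸ km = 1.964×10¹¹ m.
Vis-viva: v² = μ(2/r − 1/a) = 1.327×10²⁰ × (5.877×10⁻¹² − 5.093×10⁻¹²) = 1.040×10⁸ m²/s².
v = 10200 m/s = 10.20 km/s.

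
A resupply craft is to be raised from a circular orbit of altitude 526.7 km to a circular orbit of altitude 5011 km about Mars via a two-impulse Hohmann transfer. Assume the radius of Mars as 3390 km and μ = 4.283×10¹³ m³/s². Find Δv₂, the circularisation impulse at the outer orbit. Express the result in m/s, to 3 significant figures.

Δv ≈ 457 m/s

r₁ = 3390 + 526.7 = 3916.7 km = 3.9167×10⁶ m.
r₂ = 3390 + 5011 = 8401.0 km = 8.4010×10⁶ m.
Transfer ellipse a_t = (r₁ + r₂)/2 = 6.159×10⁶ m.
At r₁: circular v_c1 = √(μ/r₁) = 3307 m/s; transfer-periapsis v_p = √[μ(2/r₁ − 1/a_t)] = 3862 m/s.
At r₂: circular v_c2 = √(μ/r₂) = 2258 m/s; transfer-apoapsis v_a = √[μ(2/r₂ − 1/a_t)] = 1801 m/s.
Δv₂ = v_c2 − v_a = 457.3 m/s.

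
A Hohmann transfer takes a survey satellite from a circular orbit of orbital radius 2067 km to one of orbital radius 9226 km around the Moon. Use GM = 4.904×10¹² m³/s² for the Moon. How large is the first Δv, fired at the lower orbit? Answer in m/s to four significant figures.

Δv ≈ 428.6 m/s

r₁ = 2067 km = 2.067×10⁶ m.
r₂ = 9226 km = 9.226×10⁶ m.
Transfer ellipse a_t = (r₁ + r₂)/2 = 5.646×10⁶ m.
At r₁: circular v_c1 = √(μ/r₁) = 1540 m/s; transfer-perilune v_p = √[μ(2/r₁ − 1/a_t)] = 1969 m/s.
Δv₁ = v_p − v_c1 = 428.6 m/s.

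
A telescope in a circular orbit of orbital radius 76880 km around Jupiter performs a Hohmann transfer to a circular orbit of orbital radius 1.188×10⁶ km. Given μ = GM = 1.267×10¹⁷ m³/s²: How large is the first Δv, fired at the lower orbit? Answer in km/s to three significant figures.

Δv ≈ 15.0 km/s

r₁ = 76880 km = 7.688×10⁷ m.
r₂ = 1.188×10⁶ km = 1.188×10⁹ m.
Transfer ellipse a_t = (r₁ + r₂)/2 = 6.324×10⁸ m.
At r₁: circular v_c1 = √(μ/r₁) = 40600 m/s; transfer-perijove v_p = √[μ(2/r₁ − 1/a_t)] = 55640 m/s.
Δv₁ = v_p − v_c1 = 15040 m/s.
= 15.04 km/s.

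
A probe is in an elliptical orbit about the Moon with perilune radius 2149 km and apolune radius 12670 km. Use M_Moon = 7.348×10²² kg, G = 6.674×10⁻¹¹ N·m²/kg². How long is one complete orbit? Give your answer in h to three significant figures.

T ≈ 15.9 h

μ = GM = 6.674×10⁻¹¹ × 7.348×10²² = 4.904×10¹² m³/s².
Semi-major axis a = (r_p + r_a)/2 = (2149.0 + 12670)/2 = 7409.5 km = 7.410×10⁶ m.
By Kepler's third law T = 2π√(a³/μ) = 2π × 9.108×10³ = 5.722×10⁴ s.
= 15.90 h.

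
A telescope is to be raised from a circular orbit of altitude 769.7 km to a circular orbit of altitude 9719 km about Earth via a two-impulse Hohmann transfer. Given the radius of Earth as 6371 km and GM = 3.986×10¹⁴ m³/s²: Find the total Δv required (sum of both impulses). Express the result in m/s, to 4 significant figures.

r₁ = 6371 + 769.7 = 7140.7 km = 7.1407×10⁶ m.
r₂ = 6371 + 9719 = 16090 km = 1.6090×10⁷ m.
Transfer ellipse a_t = (r₁ + r₂)/2 = 1.162×10⁷ m.
At r₁: circular v_c1 = √(μ/r₁) = 7471 m/s; transfer-perigee v_p = √[μ(2/r₁ − 1/a_t)] = 8793 m/s.
Δv₁ = v_p − v_c1 = 1322 m/s.
At r₂: circular v_c2 = √(μ/r₂) = 4977 m/s; transfer-apogee v_a = √[μ(2/r₂ − 1/a_t)] = 3903 m/s.
Δv₂ = v_c2 − v_a = 1075 m/s.
Total Δv = Δv₁ + Δv₂ = 2397 m/s.

Δv_total ≈ 2397 m/s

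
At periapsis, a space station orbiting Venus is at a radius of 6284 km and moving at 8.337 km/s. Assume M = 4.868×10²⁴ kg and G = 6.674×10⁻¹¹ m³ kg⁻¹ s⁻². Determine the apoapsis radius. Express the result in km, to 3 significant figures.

μ = GM = 6.674×10⁻¹¹ × 4.868×10²⁴ = 3.249×10¹⁴ m³/s².
r_p = 6.284×10⁶ m.
Specific energy ε = v²/2 − μ/r = -1.695×10⁷ J/kg, so a = −μ/(2ε) = 9.585×10⁶ m.
The apsides satisfy r_p + r_a = 2a, so the apoapsis radius is 2a − r_p = 1.289×10⁷ m = 12885 km.

apoapsis radius ≈ 12900 km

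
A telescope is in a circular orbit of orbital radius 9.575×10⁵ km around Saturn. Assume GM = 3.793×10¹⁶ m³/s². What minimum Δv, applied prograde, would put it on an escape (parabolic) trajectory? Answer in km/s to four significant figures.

Δv ≈ 2.607 km/s

r = 9.575×10⁵ km = 9.575×10⁸ m.
Circular speed v_c = √(μ/r) = 6294 m/s.
Escape speed v_esc = √(2μ/r) = √2 × v_c = 8901 m/s.
Δv = v_esc − v_c = 2607 m/s = 2.607 km/s.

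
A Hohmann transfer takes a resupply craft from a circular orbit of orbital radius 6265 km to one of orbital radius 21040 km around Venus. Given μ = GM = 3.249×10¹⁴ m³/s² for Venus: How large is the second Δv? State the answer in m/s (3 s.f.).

Δv ≈ 1270 m/s

r₁ = 6265 km = 6.265×10⁶ m.
r₂ = 21040 km = 2.104×10⁷ m.
Transfer ellipse a_t = (r₁ + r₂)/2 = 1.365×10⁷ m.
At r₁: circular v_c1 = √(μ/r₁) = 7201 m/s; transfer-periapsis v_p = √[μ(2/r₁ − 1/a_t)] = 8940 m/s.
At r₂: circular v_c2 = √(μ/r₂) = 3930 m/s; transfer-apoapsis v_a = √[μ(2/r₂ − 1/a_t)] = 2662 m/s.
Δv₂ = v_c2 − v_a = 1268 m/s.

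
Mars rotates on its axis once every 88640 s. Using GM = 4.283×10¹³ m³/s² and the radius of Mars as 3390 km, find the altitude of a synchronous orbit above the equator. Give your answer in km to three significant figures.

h_sync ≈ 17000 km

A synchronous orbit has period T, so by Kepler's third law a = (μT²/4π²)^(1/3).
μT²/4π² = 4.283×10¹³ × (8.864×10⁴)² / 39.48 = 8.524×10²¹ m³.
a = 2.043×10⁷ m = 20428 km.
Altitude h = a − R = 20428 − 3390 = 17038 km.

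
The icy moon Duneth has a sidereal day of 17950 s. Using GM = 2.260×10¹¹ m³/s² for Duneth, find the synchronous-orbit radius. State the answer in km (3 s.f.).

r_sync ≈ 1230 km

A synchronous orbit has period T, so by Kepler's third law a = (μT²/4π²)^(1/3).
μT²/4π² = 2.260×10¹¹ × (1.795×10⁴)² / 39.48 = 1.844×10¹⁸ m³.
a = 1.226×10⁶ m = 1226.4 km.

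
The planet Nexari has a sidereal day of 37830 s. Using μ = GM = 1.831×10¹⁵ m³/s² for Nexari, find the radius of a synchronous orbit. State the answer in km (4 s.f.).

A synchronous orbit has period T, so by Kepler's third law a = (μT²/4π²)^(1/3).
μT²/4π² = 1.831×10¹⁵ × (3.783×10⁴)² / 39.48 = 6.637×10²² m³.
a = 4.049×10⁷ m = 40489 km.

r_sync ≈ 40490 km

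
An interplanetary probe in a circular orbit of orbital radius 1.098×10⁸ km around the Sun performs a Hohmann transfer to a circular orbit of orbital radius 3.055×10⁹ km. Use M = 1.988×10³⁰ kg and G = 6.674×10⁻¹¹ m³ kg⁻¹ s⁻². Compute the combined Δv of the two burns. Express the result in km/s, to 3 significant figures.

μ = GM = 6.674×10⁻¹¹ × 1.988×10³⁰ = 1.327×10²⁰ m³/s².
r₁ = 1.098×10⁸ km = 1.098×10¹¹ m.
r₂ = 3.055×10⁹ km = 3.055×10¹² m.
Transfer ellipse a_t = (r₁ + r₂)/2 = 1.582×10¹² m.
At r₁: circular v_c1 = √(μ/r₁) = 34760 m/s; transfer-perihelion v_p = √[μ(2/r₁ − 1/a_t)] = 48300 m/s.
Δv₁ = v_p − v_c1 = 13540 m/s.
At r₂: circular v_c2 = √(μ/r₂) = 6590 m/s; transfer-aphelion v_a = √[μ(2/r₂ − 1/a_t)] = 1736 m/s.
Δv₂ = v_c2 − v_a = 4854 m/s.
Total Δv = Δv₁ + Δv₂ = 18390 m/s = 18.39 km/s.

Δv_total ≈ 18.4 km/s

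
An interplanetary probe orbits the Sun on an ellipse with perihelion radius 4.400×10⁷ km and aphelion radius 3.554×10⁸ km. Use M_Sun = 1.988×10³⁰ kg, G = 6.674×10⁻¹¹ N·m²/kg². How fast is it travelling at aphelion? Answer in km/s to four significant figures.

μ = GM = 6.674×10⁻¹¹ × 1.988×10³⁰ = 1.327×10²⁰ m³/s².
Semi-major axis a = (r_p + r_a)/2 = 1.9970×10⁸ km = 1.997×10¹¹ m.
Vis-viva: v² = μ(2/r − 1/a) = 1.327×10²⁰ × (5.627×10⁻¹² − 5.008×10⁻¹²) = 8.225×10⁷ m²/s².
v = 9069 m/s = 9.069 km/s.

v ≈ 9.069 km/s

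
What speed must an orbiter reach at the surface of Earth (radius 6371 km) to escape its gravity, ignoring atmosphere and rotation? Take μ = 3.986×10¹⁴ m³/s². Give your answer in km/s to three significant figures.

r = R = 6.371×10⁶ m.
Escape speed v_esc = √(2μ/r) = √(2 × 3.986×10¹⁴ / 6.371×10⁶) = √(1.251×10⁸) = 11190 m/s.
= 11.19 km/s.

v_esc ≈ 11.2 km/s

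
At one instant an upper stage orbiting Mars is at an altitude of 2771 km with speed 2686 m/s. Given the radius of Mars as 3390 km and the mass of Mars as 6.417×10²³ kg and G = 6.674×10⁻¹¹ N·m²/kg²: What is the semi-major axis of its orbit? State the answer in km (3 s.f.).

a ≈ 6400 km

μ = GM = 6.674×10⁻¹¹ × 6.417×10²³ = 4.283×10¹³ m³/s².
r = 3390 + 2771 = 6161.0 km = 6.161×10⁶ m.
Vis-viva rearranged: 1/a = 2/r − v²/μ = 3.246×10⁻⁷ − 1.685×10⁻⁷ = 1.562×10⁻⁷ m⁻¹.
a = 6.404×10⁶ m = 6403.5 km.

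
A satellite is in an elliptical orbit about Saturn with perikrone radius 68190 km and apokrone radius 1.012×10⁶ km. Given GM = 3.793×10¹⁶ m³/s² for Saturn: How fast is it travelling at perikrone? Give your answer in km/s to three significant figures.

Semi-major axis a = (r_p + r_a)/2 = 5.4010×10⁵ km = 5.401×10⁸ m.
Vis-viva: v² = μ(2/r − 1/a) = 3.793×10¹⁶ × (2.933×10⁻⁸ − 1.852×10⁻⁹) = 1.042×10⁹ m²/s².
v = 32280 m/s = 32.28 km/s.

v ≈ 32.3 km/s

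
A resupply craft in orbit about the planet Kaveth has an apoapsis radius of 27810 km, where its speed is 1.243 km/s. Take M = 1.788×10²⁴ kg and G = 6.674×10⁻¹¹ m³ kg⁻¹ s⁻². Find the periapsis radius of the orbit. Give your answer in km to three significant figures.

periapsis radius ≈ 6110 km

μ = GM = 6.674×10⁻¹¹ × 1.788×10²⁴ = 1.193×10¹⁴ m³/s².
r_a = 2.781×10⁷ m.
Specific energy ε = v²/2 − μ/r = -3.518×10⁶ J/kg, so a = −μ/(2ε) = 1.696×10⁷ m.
The apsides satisfy r_p + r_a = 2a, so the periapsis radius is 2a − r_a = 6.106×10⁶ m = 6106.1 km.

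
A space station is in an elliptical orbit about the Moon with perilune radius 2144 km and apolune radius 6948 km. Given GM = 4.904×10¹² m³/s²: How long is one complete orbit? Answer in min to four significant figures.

T ≈ 458.4 min

Semi-major axis a = (r_p + r_a)/2 = (2144.0 + 6948.0)/2 = 4546.0 km = 4.546×10⁶ m.
By Kepler's third law T = 2π√(a³/μ) = 2π × 4.377×10³ = 2.750×10⁴ s.
= 458.4 min.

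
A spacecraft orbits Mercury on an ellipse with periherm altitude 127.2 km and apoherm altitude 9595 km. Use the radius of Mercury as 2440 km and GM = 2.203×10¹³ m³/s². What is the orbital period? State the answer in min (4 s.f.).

r_p = 2440 + 127.2 = 2567.2 km = 2.5672×10⁶ m.
r_a = 2440 + 9595 = 12035 km = 1.2035×10⁷ m.
Semi-major axis a = (r_p + r_a)/2 = (2567.2 + 12035)/2 = 7301.1 km = 7.301×10⁶ m.
By Kepler's third law T = 2π√(a³/μ) = 2π × 4.203×10³ = 2.641×10⁴ s.
= 440.2 min.

T ≈ 440.2 min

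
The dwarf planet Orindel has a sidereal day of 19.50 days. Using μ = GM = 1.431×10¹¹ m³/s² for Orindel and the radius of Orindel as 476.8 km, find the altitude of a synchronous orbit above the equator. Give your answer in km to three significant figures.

h_sync ≈ 21300 km

T = 19.50 days = 1.685×10⁶ s.
A synchronous orbit has period T, so by Kepler's third law a = (μT²/4π²)^(1/3).
μT²/4π² = 1.431×10¹¹ × (1.685×10⁶)² / 39.48 = 1.029×10²² m³.
a = 2.175×10⁷ m = 21750 km.
Altitude h = a − R = 21750 − 476.8 = 21273 km.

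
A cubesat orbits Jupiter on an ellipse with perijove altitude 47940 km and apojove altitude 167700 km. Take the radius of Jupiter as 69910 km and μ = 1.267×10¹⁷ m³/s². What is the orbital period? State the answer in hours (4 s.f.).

r_p = 69910 + 47940 = 117850 km = 1.1785×10⁸ m.
r_a = 69910 + 167700 = 237610 km = 2.3761×10⁸ m.
Semi-major axis a = (r_p + r_a)/2 = (1.1785×10⁵ + 2.3761×10⁵)/2 = 1.7773×10⁵ km = 1.777×10⁸ m.
By Kepler's third law T = 2π√(a³/μ) = 2π × 6.657×10³ = 4.182×10⁴ s.
= 11.62 hours.

T ≈ 11.62 hours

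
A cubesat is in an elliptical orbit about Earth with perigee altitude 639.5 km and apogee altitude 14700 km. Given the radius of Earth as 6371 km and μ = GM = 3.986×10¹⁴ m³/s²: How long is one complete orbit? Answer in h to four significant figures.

r_p = 6371 + 639.5 = 7010.5 km = 7.0105×10⁶ m.
r_a = 6371 + 14700 = 21071 km = 2.1071×10⁷ m.
Semi-major axis a = (r_p + r_a)/2 = (7010.5 + 21071)/2 = 14041 km = 1.404×10⁷ m.
By Kepler's third law T = 2π√(a³/μ) = 2π × 2.635×10³ = 1.656×10⁴ s.
= 4.599 h.

T ≈ 4.599 h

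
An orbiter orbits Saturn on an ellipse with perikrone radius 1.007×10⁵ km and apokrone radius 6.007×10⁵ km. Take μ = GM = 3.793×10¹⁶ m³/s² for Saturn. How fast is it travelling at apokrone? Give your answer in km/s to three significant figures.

v ≈ 4.26 km/s

Semi-major axis a = (r_p + r_a)/2 = 3.5070×10⁵ km = 3.507×10⁸ m.
Vis-viva: v² = μ(2/r − 1/a) = 3.793×10¹⁶ × (3.329×10⁻⁹ − 2.851×10⁻⁹) = 1.813×10⁷ m²/s².
v = 4258 m/s = 4.258 km/s.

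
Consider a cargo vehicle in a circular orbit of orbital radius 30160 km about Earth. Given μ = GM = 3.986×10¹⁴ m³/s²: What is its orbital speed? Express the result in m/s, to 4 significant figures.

v ≈ 3635 m/s

r = 30160 km = 3.016×10⁷ m.
For a circular orbit v = √(μ/r) = √(3.986×10¹⁴ / 3.016×10⁷) = √(1.322×10⁷) = 3635 m/s.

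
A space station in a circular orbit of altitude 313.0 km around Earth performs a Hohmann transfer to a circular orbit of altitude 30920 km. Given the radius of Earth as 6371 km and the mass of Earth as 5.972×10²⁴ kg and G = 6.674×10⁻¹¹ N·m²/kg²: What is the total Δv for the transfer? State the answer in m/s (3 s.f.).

Δv_total ≈ 3800 m/s

μ = GM = 6.674×10⁻¹¹ × 5.972×10²⁴ = 3.986×10¹⁴ m³/s².
r₁ = 6371 + 313.0 = 6684.0 km = 6.6840×10⁶ m.
r₂ = 6371 + 30920 = 37291 km = 3.7291×10⁷ m.
Transfer ellipse a_t = (r₁ + r₂)/2 = 2.199×10⁷ m.
At r₁: circular v_c1 = √(μ/r₁) = 7722 m/s; transfer-perigee v_p = √[μ(2/r₁ − 1/a_t)] = 10060 m/s.
Δv₁ = v_p − v_c1 = 2334 m/s.
At r₂: circular v_c2 = √(μ/r₂) = 3269 m/s; transfer-apogee v_a = √[μ(2/r₂ − 1/a_t)] = 1803 m/s.
Δv₂ = v_c2 − v_a = 1467 m/s.
Total Δv = Δv₁ + Δv₂ = 3801 m/s.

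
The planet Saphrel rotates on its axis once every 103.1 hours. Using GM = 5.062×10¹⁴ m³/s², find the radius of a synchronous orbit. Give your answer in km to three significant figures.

T = 103.1 hours = 3.712×10⁵ s.
A synchronous orbit has period T, so by Kepler's third law a = (μT²/4π²)^(1/3).
μT²/4π² = 5.062×10¹⁴ × (3.712×10⁵)² / 39.48 = 1.766×10²⁴ m³.
a = 1.209×10⁸ m = 1.2088×10⁵ km.

r_sync ≈ 1.21×10⁵ km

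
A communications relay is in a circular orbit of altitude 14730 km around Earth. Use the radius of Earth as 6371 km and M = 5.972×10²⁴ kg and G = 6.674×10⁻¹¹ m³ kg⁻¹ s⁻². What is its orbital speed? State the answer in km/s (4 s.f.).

μ = GM = 6.674×10⁻¹¹ × 5.972×10²⁴ = 3.986×10¹⁴ m³/s².
r = 6371 + 14730 = 21101 km = 2.1101×10⁷ m.
For a circular orbit v = √(μ/r) = √(3.986×10¹⁴ / 2.110×10⁷) = √(1.889×10⁷) = 4346 m/s.
That is 4.346 km/s.

v ≈ 4.346 km/s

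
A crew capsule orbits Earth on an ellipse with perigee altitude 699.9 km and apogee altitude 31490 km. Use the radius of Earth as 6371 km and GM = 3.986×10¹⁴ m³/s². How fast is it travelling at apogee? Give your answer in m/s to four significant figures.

v ≈ 1820 m/s

r_p = 6371 + 699.9 = 7070.9 km = 7.0709×10⁶ m.
r_a = 6371 + 31490 = 37861 km = 3.7861×10⁷ m.
Semi-major axis a = (r_p + r_a)/2 = 22466 km = 2.247×10⁷ m.
Vis-viva: v² = μ(2/r − 1/a) = 3.986×10¹⁴ × (5.282×10⁻⁸ − 4.451×10⁻⁸) = 3.314×10⁶ m²/s².
v = 1820 m/s.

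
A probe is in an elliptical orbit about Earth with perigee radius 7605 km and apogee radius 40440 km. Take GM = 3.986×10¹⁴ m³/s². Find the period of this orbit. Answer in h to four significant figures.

T ≈ 10.29 h

Semi-major axis a = (r_p + r_a)/2 = (7605.0 + 40440)/2 = 24022 km = 2.402×10⁷ m.
By Kepler's third law T = 2π√(a³/μ) = 2π × 5.897×10³ = 3.705×10⁴ s.
= 10.29 h.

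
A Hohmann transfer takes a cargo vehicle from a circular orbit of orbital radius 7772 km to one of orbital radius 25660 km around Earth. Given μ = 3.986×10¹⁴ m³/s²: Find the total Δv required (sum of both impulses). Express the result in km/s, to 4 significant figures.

r₁ = 7772 km = 7.772×10⁶ m.
r₂ = 25660 km = 2.566×10⁷ m.
Transfer ellipse a_t = (r₁ + r₂)/2 = 1.672×10⁷ m.
At r₁: circular v_c1 = √(μ/r₁) = 7161 m/s; transfer-perigee v_p = √[μ(2/r₁ − 1/a_t)] = 8873 m/s.
Δv₁ = v_p − v_c1 = 1711 m/s.
At r₂: circular v_c2 = √(μ/r₂) = 3941 m/s; transfer-apogee v_a = √[μ(2/r₂ − 1/a_t)] = 2687 m/s.
Δv₂ = v_c2 − v_a = 1254 m/s.
Total Δv = Δv₁ + Δv₂ = 2965 m/s = 2.965 km/s.

Δv_total ≈ 2.965 km/s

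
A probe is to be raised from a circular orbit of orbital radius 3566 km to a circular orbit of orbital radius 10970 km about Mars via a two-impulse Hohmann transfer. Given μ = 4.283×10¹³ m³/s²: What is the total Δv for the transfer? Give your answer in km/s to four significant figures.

r₁ = 3566 km = 3.566×10⁶ m.
r₂ = 10970 km = 1.097×10⁷ m.
Transfer ellipse a_t = (r₁ + r₂)/2 = 7.268×10⁶ m.
At r₁: circular v_c1 = √(μ/r₁) = 3466 m/s; transfer-periapsis v_p = √[μ(2/r₁ − 1/a_t)] = 4258 m/s.
Δv₁ = v_p − v_c1 = 792.1 m/s.
At r₂: circular v_c2 = √(μ/r₂) = 1976 m/s; transfer-apoapsis v_a = √[μ(2/r₂ − 1/a_t)] = 1384 m/s.
Δv₂ = v_c2 − v_a = 591.9 m/s.
Total Δv = Δv₁ + Δv₂ = 1384 m/s = 1.384 km/s.

Δv_total ≈ 1.384 km/s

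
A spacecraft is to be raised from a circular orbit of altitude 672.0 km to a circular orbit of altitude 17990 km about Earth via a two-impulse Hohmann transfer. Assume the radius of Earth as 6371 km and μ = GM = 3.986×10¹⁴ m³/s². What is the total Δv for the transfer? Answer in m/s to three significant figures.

Δv_total ≈ 3180 m/s

r₁ = 6371 + 672.0 = 7043.0 km = 7.0430×10⁶ m.
r₂ = 6371 + 17990 = 24361 km = 2.4361×10⁷ m.
Transfer ellipse a_t = (r₁ + r₂)/2 = 1.570×10⁷ m.
At r₁: circular v_c1 = √(μ/r₁) = 7523 m/s; transfer-perigee v_p = √[μ(2/r₁ − 1/a_t)] = 9370 m/s.
Δv₁ = v_p − v_c1 = 1847 m/s.
At r₂: circular v_c2 = √(μ/r₂) = 4045 m/s; transfer-apogee v_a = √[μ(2/r₂ − 1/a_t)] = 2709 m/s.
Δv₂ = v_c2 − v_a = 1336 m/s.
Total Δv = Δv₁ + Δv₂ = 3183 m/s.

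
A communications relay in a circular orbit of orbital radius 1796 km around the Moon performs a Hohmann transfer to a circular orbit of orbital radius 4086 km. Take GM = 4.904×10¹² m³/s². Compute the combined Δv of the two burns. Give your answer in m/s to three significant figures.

Δv_total ≈ 535 m/s

r₁ = 1796 km = 1.796×10⁶ m.
r₂ = 4086 km = 4.086×10⁶ m.
Transfer ellipse a_t = (r₁ + r₂)/2 = 2.941×10⁶ m.
At r₁: circular v_c1 = √(μ/r₁) = 1652 m/s; transfer-perilune v_p = √[μ(2/r₁ − 1/a_t)] = 1948 m/s.
Δv₁ = v_p − v_c1 = 295.3 m/s.
At r₂: circular v_c2 = √(μ/r₂) = 1096 m/s; transfer-apolune v_a = √[μ(2/r₂ − 1/a_t)] = 856.1 m/s.
Δv₂ = v_c2 − v_a = 239.4 m/s.
Total Δv = Δv₁ + Δv₂ = 534.7 m/s.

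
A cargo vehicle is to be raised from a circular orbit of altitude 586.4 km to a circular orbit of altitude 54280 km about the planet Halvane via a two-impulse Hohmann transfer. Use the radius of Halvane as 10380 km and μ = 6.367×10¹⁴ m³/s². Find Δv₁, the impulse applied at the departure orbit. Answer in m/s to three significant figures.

r₁ = 10380 + 586.4 = 10966 km = 1.0966×10⁷ m.
r₂ = 10380 + 54280 = 64660 km = 6.4660×10⁷ m.
Transfer ellipse a_t = (r₁ + r₂)/2 = 3.781×10⁷ m.
At r₁: circular v_c1 = √(μ/r₁) = 7620 m/s; transfer-periapsis v_p = √[μ(2/r₁ − 1/a_t)] = 9964 m/s.
Δv₁ = v_p − v_c1 = 2344 m/s.

Δv ≈ 2340 m/s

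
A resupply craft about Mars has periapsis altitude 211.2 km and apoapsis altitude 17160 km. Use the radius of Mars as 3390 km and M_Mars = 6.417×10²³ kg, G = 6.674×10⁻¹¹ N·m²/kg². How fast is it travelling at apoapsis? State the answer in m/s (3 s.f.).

μ = GM = 6.674×10⁻¹¹ × 6.417×10²³ = 4.283×10¹³ m³/s².
r_p = 3390 + 211.2 = 3601.2 km = 3.6012×10⁶ m.
r_a = 3390 + 17160 = 20550 km = 2.0550×10⁷ m.
Semi-major axis a = (r_p + r_a)/2 = 12076 km = 1.208×10⁷ m.
Vis-viva: v² = μ(2/r − 1/a) = 4.283×10¹³ × (9.732×10⁻⁸ − 8.281×10⁻⁸) = 6.215×10⁵ m²/s².
v = 788.4 m/s.

v ≈ 788 m/s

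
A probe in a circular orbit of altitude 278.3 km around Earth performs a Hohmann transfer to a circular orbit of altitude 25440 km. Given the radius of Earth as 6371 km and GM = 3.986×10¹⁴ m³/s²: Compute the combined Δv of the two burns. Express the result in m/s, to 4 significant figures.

r₁ = 6371 + 278.3 = 6649.3 km = 6.6493×10⁶ m.
r₂ = 6371 + 25440 = 31811 km = 3.1811×10⁷ m.
Transfer ellipse a_t = (r₁ + r₂)/2 = 1.923×10⁷ m.
At r₁: circular v_c1 = √(μ/r₁) = 7742 m/s; transfer-perigee v_p = √[μ(2/r₁ − 1/a_t)] = 9958 m/s.
Δv₁ = v_p − v_c1 = 2216 m/s.
At r₂: circular v_c2 = √(μ/r₂) = 3540 m/s; transfer-apogee v_a = √[μ(2/r₂ − 1/a_t)] = 2082 m/s.
Δv₂ = v_c2 − v_a = 1458 m/s.
Total Δv = Δv₁ + Δv₂ = 3674 m/s.

Δv_total ≈ 3674 m/s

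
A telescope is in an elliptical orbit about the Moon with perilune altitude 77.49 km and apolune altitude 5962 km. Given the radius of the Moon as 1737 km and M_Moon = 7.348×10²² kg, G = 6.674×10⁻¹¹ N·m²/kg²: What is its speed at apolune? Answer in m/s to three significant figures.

μ = GM = 6.674×10⁻¹¹ × 7.348×10²² = 4.904×10¹² m³/s².
r_p = 1737 + 77.49 = 1814.5 km = 1.8145×10⁶ m.
r_a = 1737 + 5962 = 7699.0 km = 7.6990×10⁶ m.
Semi-major axis a = (r_p + r_a)/2 = 4756.7 km = 4.757×10⁶ m.
Vis-viva: v² = μ(2/r − 1/a) = 4.904×10¹² × (2.598×10⁻⁷ − 2.102×10⁻⁷) = 2.430×10⁵ m²/s².
v = 492.9 m/s.

v ≈ 493 m/s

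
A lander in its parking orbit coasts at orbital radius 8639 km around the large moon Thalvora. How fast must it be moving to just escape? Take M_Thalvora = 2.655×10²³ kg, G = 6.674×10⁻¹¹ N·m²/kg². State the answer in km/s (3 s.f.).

v_esc ≈ 2.03 km/s

μ = GM = 6.674×10⁻¹¹ × 2.655×10²³ = 1.772×10¹³ m³/s².
r = 8639 km = 8.639×10⁶ m.
Escape speed v_esc = √(2μ/r) = √(2 × 1.772×10¹³ / 8.639×10⁶) = √(4.102×10⁶) = 2025 m/s.
= 2.025 km/s.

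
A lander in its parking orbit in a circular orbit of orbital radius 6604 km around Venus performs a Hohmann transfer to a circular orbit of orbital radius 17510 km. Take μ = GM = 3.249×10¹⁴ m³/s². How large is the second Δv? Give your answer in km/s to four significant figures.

r₁ = 6604 km = 6.604×10⁶ m.
r₂ = 17510 km = 1.751×10⁷ m.
Transfer ellipse a_t = (r₁ + r₂)/2 = 1.206×10⁷ m.
At r₁: circular v_c1 = √(μ/r₁) = 7014 m/s; transfer-periapsis v_p = √[μ(2/r₁ − 1/a_t)] = 8453 m/s.
At r₂: circular v_c2 = √(μ/r₂) = 4308 m/s; transfer-apoapsis v_a = √[μ(2/r₂ − 1/a_t)] = 3188 m/s.
Δv₂ = v_c2 − v_a = 1120 m/s.
= 1.120 km/s.

Δv ≈ 1.120 km/s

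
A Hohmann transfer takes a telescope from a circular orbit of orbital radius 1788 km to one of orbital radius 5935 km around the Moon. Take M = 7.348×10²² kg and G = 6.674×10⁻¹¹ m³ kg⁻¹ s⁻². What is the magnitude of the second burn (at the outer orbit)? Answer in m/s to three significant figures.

Δv ≈ 290 m/s

μ = GM = 6.674×10⁻¹¹ × 7.348×10²² = 4.904×10¹² m³/s².
r₁ = 1788 km = 1.788×10⁶ m.
r₂ = 5935 km = 5.935×10⁶ m.
Transfer ellipse a_t = (r₁ + r₂)/2 = 3.862×10⁶ m.
At r₁: circular v_c1 = √(μ/r₁) = 1656 m/s; transfer-perilune v_p = √[μ(2/r₁ − 1/a_t)] = 2053 m/s.
At r₂: circular v_c2 = √(μ/r₂) = 909.0 m/s; transfer-apolune v_a = √[μ(2/r₂ − 1/a_t)] = 618.5 m/s.
Δv₂ = v_c2 − v_a = 290.5 m/s.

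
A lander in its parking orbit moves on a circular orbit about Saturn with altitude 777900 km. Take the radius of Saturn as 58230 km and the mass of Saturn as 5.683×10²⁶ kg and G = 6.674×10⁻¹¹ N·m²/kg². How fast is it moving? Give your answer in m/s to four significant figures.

v ≈ 6735 m/s

μ = GM = 6.674×10⁻¹¹ × 5.683×10²⁶ = 3.793×10¹⁶ m³/s².
r = 58230 + 777900 = 836130 km = 8.3613×10⁸ m.
For a circular orbit v = √(μ/r) = √(3.793×10¹⁶ / 8.361×10⁸) = √(4.536×10⁷) = 6735 m/s.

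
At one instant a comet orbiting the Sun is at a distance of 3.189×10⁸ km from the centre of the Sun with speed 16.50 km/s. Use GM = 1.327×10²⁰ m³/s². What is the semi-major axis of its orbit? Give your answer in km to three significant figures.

a ≈ 2.37×10⁸ km

r = 3.189×10¹¹ m.
Vis-viva rearranged: 1/a = 2/r − v²/μ = 6.272×10⁻¹² − 2.052×10⁻¹² = 4.220×10⁻¹² m⁻¹.
a = 2.370×10¹¹ m = 2.3697×10⁸ km.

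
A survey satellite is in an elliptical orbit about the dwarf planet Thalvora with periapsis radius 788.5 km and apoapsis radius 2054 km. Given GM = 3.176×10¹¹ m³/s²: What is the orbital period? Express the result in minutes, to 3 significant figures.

Semi-major axis a = (r_p + r_a)/2 = (788.50 + 2054.0)/2 = 1421.2 km = 1.421×10⁶ m.
By Kepler's third law T = 2π√(a³/μ) = 2π × 3.007×10³ = 1.889×10⁴ s.
= 314.8 minutes.

T ≈ 315 minutes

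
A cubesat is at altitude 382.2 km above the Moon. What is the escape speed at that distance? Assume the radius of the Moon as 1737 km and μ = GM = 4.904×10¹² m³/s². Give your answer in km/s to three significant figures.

v_esc ≈ 2.15 km/s

r = 1737 + 382.2 = 2119.2 km = 2.1192×10⁶ m.
Escape speed v_esc = √(2μ/r) = √(2 × 4.904×10¹² / 2.119×10⁶) = √(4.628×10⁶) = 2151 m/s.
= 2.151 km/s.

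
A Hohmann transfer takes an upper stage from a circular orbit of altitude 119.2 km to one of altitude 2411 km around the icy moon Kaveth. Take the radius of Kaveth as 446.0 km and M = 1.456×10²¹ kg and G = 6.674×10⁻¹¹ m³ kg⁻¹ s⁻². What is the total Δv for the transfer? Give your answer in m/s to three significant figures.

μ = GM = 6.674×10⁻¹¹ × 1.456×10²¹ = 9.717×10¹⁰ m³/s².
r₁ = 446.0 + 119.2 = 565.20 km = 5.6520×10⁵ m.
r₂ = 446.0 + 2411 = 2857.0 km = 2.8570×10⁶ m.
Transfer ellipse a_t = (r₁ + r₂)/2 = 1.711×10⁶ m.
At r₁: circular v_c1 = √(μ/r₁) = 414.6 m/s; transfer-periapsis v_p = √[μ(2/r₁ − 1/a_t)] = 535.8 m/s.
Δv₁ = v_p − v_c1 = 121.1 m/s.
At r₂: circular v_c2 = √(μ/r₂) = 184.4 m/s; transfer-apoapsis v_a = √[μ(2/r₂ − 1/a_t)] = 106.0 m/s.
Δv₂ = v_c2 − v_a = 78.43 m/s.
Total Δv = Δv₁ + Δv₂ = 199.6 m/s.

Δv_total ≈ 200 m/s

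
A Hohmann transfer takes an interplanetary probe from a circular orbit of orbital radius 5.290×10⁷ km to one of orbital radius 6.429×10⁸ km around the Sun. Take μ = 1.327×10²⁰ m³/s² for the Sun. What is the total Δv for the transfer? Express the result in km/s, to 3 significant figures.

r₁ = 5.290×10⁷ km = 5.290×10¹⁰ m.
r₂ = 6.429×10⁸ km = 6.429×10¹¹ m.
Transfer ellipse a_t = (r₁ + r₂)/2 = 3.479×10¹¹ m.
At r₁: circular v_c1 = √(μ/r₁) = 50080 m/s; transfer-perihelion v_p = √[μ(2/r₁ − 1/a_t)] = 68090 m/s.
Δv₁ = v_p − v_c1 = 18000 m/s.
At r₂: circular v_c2 = √(μ/r₂) = 14370 m/s; transfer-aphelion v_a = √[μ(2/r₂ − 1/a_t)] = 5602 m/s.
Δv₂ = v_c2 − v_a = 8765 m/s.
Total Δv = Δv₁ + Δv₂ = 26760 m/s = 26.76 km/s.

Δv_total ≈ 26.8 km/s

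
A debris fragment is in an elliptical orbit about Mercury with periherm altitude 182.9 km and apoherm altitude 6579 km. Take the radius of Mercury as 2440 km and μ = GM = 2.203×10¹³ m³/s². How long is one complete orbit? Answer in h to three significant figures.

r_p = 2440 + 182.9 = 2622.9 km = 2.6229×10⁶ m.
r_a = 2440 + 6579 = 9019.0 km = 9.0190×10⁶ m.
Semi-major axis a = (r_p + r_a)/2 = (2622.9 + 9019.0)/2 = 5820.9 km = 5.821×10⁶ m.
By Kepler's third law T = 2π√(a³/μ) = 2π × 2.992×10³ = 1.880×10⁴ s.
= 5.222 h.

T ≈ 5.22 h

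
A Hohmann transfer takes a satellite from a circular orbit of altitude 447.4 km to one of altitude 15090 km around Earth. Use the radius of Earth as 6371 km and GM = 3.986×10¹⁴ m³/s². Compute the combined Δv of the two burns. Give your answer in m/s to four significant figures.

r₁ = 6371 + 447.4 = 6818.4 km = 6.8184×10⁶ m.
r₂ = 6371 + 15090 = 21461 km = 2.1461×10⁷ m.
Transfer ellipse a_t = (r₁ + r₂)/2 = 1.414×10⁷ m.
At r₁: circular v_c1 = √(μ/r₁) = 7646 m/s; transfer-perigee v_p = √[μ(2/r₁ − 1/a_t)] = 9420 m/s.
Δv₁ = v_p − v_c1 = 1774 m/s.
At r₂: circular v_c2 = √(μ/r₂) = 4310 m/s; transfer-apogee v_a = √[μ(2/r₂ − 1/a_t)] = 2993 m/s.
Δv₂ = v_c2 − v_a = 1317 m/s.
Total Δv = Δv₁ + Δv₂ = 3091 m/s.

Δv_total ≈ 3091 m/s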